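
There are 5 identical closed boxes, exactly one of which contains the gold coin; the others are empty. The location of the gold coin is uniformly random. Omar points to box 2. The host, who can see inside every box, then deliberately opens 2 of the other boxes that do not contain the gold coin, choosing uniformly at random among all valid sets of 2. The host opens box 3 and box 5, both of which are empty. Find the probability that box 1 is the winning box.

Apply Bayes' rule, conditioning on where the gold coin actually is.
If it is in either of boxes 1 and 4 (prior 1/5 each): the host has 3 equally likely choices, so probability 1/3; weight (1/5)·(1/3) = 1/15 each.
If it is in box 2 (prior 1/5): the host has 6 equally likely choices, so probability 1/6; weight (1/5)·(1/6) = 1/30.
If it is in either of boxes 3 and 5 (prior 1/5 each): that box was opened and seen not to hold the prize — ruled out; weight (1/5)·0 = 0 each.
The weights sum to 1/6.
So P(the gold coin in box 1 | the host opened box 3 and box 5) = (1/15) / (1/6) = 2/5.

2/5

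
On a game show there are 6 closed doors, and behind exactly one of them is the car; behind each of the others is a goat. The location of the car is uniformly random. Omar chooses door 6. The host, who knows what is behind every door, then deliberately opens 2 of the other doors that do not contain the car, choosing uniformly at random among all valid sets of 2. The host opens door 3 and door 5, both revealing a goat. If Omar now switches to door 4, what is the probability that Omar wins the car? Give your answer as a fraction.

5/18

Apply Bayes' rule, conditioning on where the car actually is.
If it is behind any of doors 1, 2, and 4 (prior 1/6 each): the host has 6 equally likely choices, so probability 1/6; weight (1/6)·(1/6) = 1/36 each.
If it is behind either of doors 3 and 5 (prior 1/6 each): that door was opened and seen not to hold the prize — ruled out; weight (1/6)·0 = 0 each.
If it is behind door 6 (prior 1/6): the host has 10 equally likely choices, so probability 1/10; weight (1/6)·(1/10) = 1/60.
The weights sum to 1/10.
So P(the car behind door 4 | the host opened door 3 and door 5) = (1/36) / (1/10) = 5/18.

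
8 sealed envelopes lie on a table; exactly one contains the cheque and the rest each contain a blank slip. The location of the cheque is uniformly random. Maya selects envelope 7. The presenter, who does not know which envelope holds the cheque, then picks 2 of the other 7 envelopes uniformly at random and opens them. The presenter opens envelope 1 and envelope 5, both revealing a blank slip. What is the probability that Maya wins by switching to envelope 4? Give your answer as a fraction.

Apply Bayes' rule, conditioning on where the cheque actually is.
If it is in either of envelopes 1 and 5 (prior 1/8 each): that envelope was opened and seen not to hold the prize — ruled out; weight (1/8)·0 = 0 each.
If it is in any of envelopes 2, 3, 4, 6, 7, and 8 (prior 1/8 each): the presenter picks exactly this set with probability 1/21 regardless, and none is the prize; weight (1/8)·(1/21) = 1/168 each.
The weights sum to 1/28.
So P(the cheque in envelope 4 | the presenter opened envelope 1 and envelope 5) = (1/168) / (1/28) = 1/6.

1/6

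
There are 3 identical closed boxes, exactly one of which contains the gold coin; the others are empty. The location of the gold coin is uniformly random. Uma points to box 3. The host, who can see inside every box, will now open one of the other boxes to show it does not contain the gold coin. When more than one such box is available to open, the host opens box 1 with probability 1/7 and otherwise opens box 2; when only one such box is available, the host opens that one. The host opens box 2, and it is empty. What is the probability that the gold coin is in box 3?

Condition on the true location of the gold coin.
If it is in box 1 (prior 1/3): only box 2 is available, probability 1; weight (1/3)·1 = 1/3.
If it is in box 2 (prior 1/3): the host opened box 2, so this case is ruled out; weight (1/3)·0 = 0.
If it is in box 3 (prior 1/3): box 1 is available but not opened, probability 6/7; weight (1/3)·(6/7) = 2/7.
The weights sum to 13/21.
So P(the gold coin in box 3 | the host opened box 2) = (2/7) / (13/21) = 6/13.

6/13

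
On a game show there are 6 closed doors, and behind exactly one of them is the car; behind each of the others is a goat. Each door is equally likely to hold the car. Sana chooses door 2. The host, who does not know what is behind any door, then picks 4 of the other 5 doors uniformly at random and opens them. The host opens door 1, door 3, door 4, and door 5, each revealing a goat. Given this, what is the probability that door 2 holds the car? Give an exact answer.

1/2

Condition on the true location of the car.
If it is behind any of doors 1, 3, 4, and 5 (prior 1/6 each): that door was opened and seen not to hold the prize — ruled out; weight (1/6)·0 = 0 each.
If it is behind either of doors 2 and 6 (prior 1/6 each): the host picks exactly this set with probability 1/5 regardless, and none is the prize; weight (1/6)·(1/5) = 1/30 each.
The weights sum to 1/15.
So P(the car behind door 2 | the host opened door 1, door 3, door 4, and door 5) = (1/30) / (1/15) = 1/2.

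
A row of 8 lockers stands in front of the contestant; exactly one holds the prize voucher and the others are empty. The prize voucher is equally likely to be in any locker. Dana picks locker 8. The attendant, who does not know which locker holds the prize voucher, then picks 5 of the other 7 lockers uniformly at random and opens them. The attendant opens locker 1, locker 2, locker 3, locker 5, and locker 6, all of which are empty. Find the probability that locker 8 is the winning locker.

1/3

Because the attendant chose which lockers to open without knowing where the prize voucher is, the choice is independent of the prize location. Learning that none of the 5 opened lockers holds the prize voucher simply rules out those 5 locations and leaves the remaining 3 lockers still equally likely by symmetry.
So P(the prize voucher in locker 8) = 1/3.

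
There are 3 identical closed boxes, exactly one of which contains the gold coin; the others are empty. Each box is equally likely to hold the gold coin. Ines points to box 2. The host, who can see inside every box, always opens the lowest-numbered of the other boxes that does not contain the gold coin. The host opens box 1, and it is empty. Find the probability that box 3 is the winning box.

1/2

Consider each possible location of the gold coin in turn.
If it is in box 1 (prior 1/3): the host opened box 1, so this case is ruled out; weight (1/3)·0 = 0.
If it is in either of boxes 2 and 3 (prior 1/3 each): box 1 is the lowest-numbered option available, probability 1; weight (1/3)·1 = 1/3 each.
The weights sum to 2/3.
So P(the gold coin in box 3 | the host opened box 1) = (1/3) / (2/3) = 1/2.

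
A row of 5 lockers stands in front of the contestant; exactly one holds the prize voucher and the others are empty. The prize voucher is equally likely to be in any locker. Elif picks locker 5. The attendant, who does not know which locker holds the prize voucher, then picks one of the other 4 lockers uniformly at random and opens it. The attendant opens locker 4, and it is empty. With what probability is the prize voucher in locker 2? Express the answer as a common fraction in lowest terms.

1/4

Apply Bayes' rule, conditioning on where the prize voucher actually is.
If it is in any of lockers 1, 2, 3, and 5 (prior 1/5 each): the attendant picks locker 4 with probability 1/4 regardless, and it is not the prize; weight (1/5)·(1/4) = 1/20 each.
If it is in locker 4 (prior 1/5): the attendant opened locker 4, so this case is ruled out; weight (1/5)·0 = 0.
The weights sum to 1/5.
So P(the prize voucher in locker 2 | the attendant opened locker 4) = (1/20) / (1/5) = 1/4.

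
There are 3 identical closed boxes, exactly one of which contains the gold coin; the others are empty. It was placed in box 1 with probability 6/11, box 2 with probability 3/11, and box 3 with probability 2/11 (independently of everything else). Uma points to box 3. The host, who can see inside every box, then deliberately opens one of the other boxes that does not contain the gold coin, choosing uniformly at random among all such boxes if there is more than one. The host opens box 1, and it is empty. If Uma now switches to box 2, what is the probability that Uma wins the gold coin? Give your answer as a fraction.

3/4

Condition on the true location of the gold coin.
If it is in box 1 (prior 6/11): the host opened box 1, so this case is ruled out; weight (6/11)·0 = 0.
If it is in box 2 (prior 3/11): the host has no choice, probability 1; weight (3/11)·1 = 3/11.
If it is in box 3 (prior 2/11): the host has 2 equally likely choices, so probability 1/2; weight (2/11)·(1/2) = 1/11.
The weights sum to 4/11.
So P(the gold coin in box 2 | the host opened box 1) = (3/11) / (4/11) = 3/4.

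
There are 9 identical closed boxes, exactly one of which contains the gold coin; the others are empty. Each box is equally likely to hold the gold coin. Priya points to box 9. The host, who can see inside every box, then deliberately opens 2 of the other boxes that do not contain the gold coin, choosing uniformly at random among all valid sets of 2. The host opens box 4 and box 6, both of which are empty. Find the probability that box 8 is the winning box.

Condition on the true location of the gold coin.
If it is in any of boxes 1, 2, 3, 5, 7, and 8 (prior 1/9 each): the host has 21 equally likely choices, so probability 1/21; weight (1/9)·(1/21) = 1/189 each.
If it is in either of boxes 4 and 6 (prior 1/9 each): that box was opened and seen not to hold the prize — ruled out; weight (1/9)·0 = 0 each.
If it is in box 9 (prior 1/9): the host has 28 equally likely choices, so probability 1/28; weight (1/9)·(1/28) = 1/252.
The weights sum to 1/28.
So P(the gold coin in box 8 | the host opened box 4 and box 6) = (1/189) / (1/28) = 4/27.

4/27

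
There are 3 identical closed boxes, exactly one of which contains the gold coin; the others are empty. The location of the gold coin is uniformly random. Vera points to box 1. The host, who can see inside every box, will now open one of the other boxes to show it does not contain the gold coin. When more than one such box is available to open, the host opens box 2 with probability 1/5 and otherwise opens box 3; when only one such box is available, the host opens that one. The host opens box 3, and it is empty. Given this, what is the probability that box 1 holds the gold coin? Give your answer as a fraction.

Consider each possible location of the gold coin in turn.
If it is in box 1 (prior 1/3): box 2 is available but not opened, probability 4/5; weight (1/3)·(4/5) = 4/15.
If it is in box 2 (prior 1/3): only box 3 is available, probability 1; weight (1/3)·1 = 1/3.
If it is in box 3 (prior 1/3): the host opened box 3, so this case is ruled out; weight (1/3)·0 = 0.
The weights sum to 3/5.
So P(the gold coin in box 1 | the host opened box 3) = (4/15) / (3/5) = 4/9.

4/9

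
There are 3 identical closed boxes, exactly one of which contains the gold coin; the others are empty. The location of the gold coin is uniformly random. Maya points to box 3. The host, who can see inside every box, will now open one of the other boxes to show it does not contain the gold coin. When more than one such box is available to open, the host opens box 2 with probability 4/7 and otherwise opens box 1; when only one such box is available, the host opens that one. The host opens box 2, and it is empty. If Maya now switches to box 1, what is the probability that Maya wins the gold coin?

Condition on the true location of the gold coin.
If it is in box 1 (prior 1/3): only box 2 is available, probability 1; weight (1/3)·1 = 1/3.
If it is in box 2 (prior 1/3): the host opened box 2, so this case is ruled out; weight (1/3)·0 = 0.
If it is in box 3 (prior 1/3): box 2 is available, opened with probability 4/7; weight (1/3)·(4/7) = 4/21.
The weights sum to 11/21.
So P(the gold coin in box 1 | the host opened box 2) = (1/3) / (11/21) = 7/11.

7/11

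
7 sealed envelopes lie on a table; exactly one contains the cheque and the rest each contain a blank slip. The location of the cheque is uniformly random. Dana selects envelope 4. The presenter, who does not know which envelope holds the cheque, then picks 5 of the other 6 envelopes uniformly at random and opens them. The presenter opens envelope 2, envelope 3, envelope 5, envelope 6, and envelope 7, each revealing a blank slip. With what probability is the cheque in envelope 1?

Condition on the true location of the cheque.
If it is in either of envelopes 1 and 4 (prior 1/7 each): the presenter picks exactly this set with probability 1/6 regardless, and none is the prize; weight (1/7)·(1/6) = 1/42 each.
If it is in any of envelopes 2, 3, 5, 6, and 7 (prior 1/7 each): that envelope was opened and seen not to hold the prize — ruled out; weight (1/7)·0 = 0 each.
The weights sum to 1/21.
So P(the cheque in envelope 1 | the presenter opened envelope 2, envelope 3, envelope 5, envelope 6, and envelope 7) = (1/42) / (1/21) = 1/2.

1/2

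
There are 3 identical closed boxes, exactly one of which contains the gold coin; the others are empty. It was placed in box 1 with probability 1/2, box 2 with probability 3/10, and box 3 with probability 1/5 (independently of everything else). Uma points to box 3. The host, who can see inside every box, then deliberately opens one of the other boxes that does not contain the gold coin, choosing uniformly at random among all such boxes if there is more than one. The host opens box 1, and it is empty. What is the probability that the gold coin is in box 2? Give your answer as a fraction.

3/4

Consider each possible location of the gold coin in turn.
If it is in box 1 (prior 1/2): the host opened box 1, so this case is ruled out; weight (1/2)·0 = 0.
If it is in box 2 (prior 3/10): the host has no choice, probability 1; weight (3/10)·1 = 3/10.
If it is in box 3 (prior 1/5): the host has 2 equally likely choices, so probability 1/2; weight (1/5)·(1/2) = 1/10.
The weights sum to 2/5.
So P(the gold coin in box 2 | the host opened box 1) = (3/10) / (2/5) = 3/4.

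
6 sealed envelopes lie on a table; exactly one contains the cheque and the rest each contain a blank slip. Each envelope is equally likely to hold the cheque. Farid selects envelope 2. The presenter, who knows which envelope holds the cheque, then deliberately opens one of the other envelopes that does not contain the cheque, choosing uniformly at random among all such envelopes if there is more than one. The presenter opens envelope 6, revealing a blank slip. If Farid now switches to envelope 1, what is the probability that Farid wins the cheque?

5/24

Apply Bayes' rule, conditioning on where the cheque actually is.
If it is in any of envelopes 1, 3, 4, and 5 (prior 1/6 each): the presenter has 4 equally likely choices, so probability 1/4; weight (1/6)·(1/4) = 1/24 each.
If it is in envelope 2 (prior 1/6): the presenter has 5 equally likely choices, so probability 1/5; weight (1/6)·(1/5) = 1/30.
If it is in envelope 6 (prior 1/6): the presenter opened envelope 6, so this case is ruled out; weight (1/6)·0 = 0.
The weights sum to 1/5.
So P(the cheque in envelope 1 | the presenter opened envelope 6) = (1/24) / (1/5) = 5/24.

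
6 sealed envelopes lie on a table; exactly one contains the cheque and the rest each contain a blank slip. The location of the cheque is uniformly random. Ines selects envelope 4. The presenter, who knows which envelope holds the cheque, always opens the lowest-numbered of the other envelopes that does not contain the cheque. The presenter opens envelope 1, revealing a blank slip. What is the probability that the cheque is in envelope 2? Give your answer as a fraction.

Consider each possible location of the cheque in turn.
If it is in envelope 1 (prior 1/6): the presenter opened envelope 1, so this case is ruled out; weight (1/6)·0 = 0.
If it is in any of envelopes 2, 3, 4, 5, and 6 (prior 1/6 each): envelope 1 is the lowest-numbered option available, probability 1; weight (1/6)·1 = 1/6 each.
The weights sum to 5/6.
So P(the cheque in envelope 2 | the presenter opened envelope 1) = (1/6) / (5/6) = 1/5.

1/5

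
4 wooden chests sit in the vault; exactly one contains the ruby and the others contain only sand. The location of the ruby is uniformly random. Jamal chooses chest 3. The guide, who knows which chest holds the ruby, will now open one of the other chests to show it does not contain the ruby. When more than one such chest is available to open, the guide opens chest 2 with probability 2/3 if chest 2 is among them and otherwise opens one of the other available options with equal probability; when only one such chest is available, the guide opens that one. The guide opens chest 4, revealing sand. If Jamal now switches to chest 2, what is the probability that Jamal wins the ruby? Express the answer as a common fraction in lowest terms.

Apply Bayes' rule, conditioning on where the ruby actually is.
If it is in chest 1 (prior 1/4): chest 2 is available but not opened, probability 1/3; weight (1/4)·(1/3) = 1/12.
If it is in chest 2 (prior 1/4): chest 2 holds the prize so is unavailable; the guide chooses uniformly among the 2 others, probability 1/2; weight (1/4)·(1/2) = 1/8.
If it is in chest 3 (prior 1/4): chest 2 is available but not opened; chest 4 gets probability (1 − 2/3)/2 = 1/6; weight (1/4)·(1/6) = 1/24.
If it is in chest 4 (prior 1/4): the guide opened chest 4, so this case is ruled out; weight (1/4)·0 = 0.
The weights sum to 1/4.
So P(the ruby in chest 2 | the guide opened chest 4) = (1/8) / (1/4) = 1/2.

1/2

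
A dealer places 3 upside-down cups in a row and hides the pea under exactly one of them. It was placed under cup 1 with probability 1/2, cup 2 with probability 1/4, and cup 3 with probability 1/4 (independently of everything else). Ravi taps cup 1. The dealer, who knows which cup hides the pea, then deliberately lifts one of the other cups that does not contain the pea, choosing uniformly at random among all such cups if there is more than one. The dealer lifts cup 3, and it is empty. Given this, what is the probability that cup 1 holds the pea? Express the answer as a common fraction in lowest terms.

1/2

Apply Bayes' rule, conditioning on where the pea actually is.
If it is under cup 1 (prior 1/2): the dealer has 2 equally likely choices, so probability 1/2; weight (1/2)·(1/2) = 1/4.
If it is under cup 2 (prior 1/4): the dealer has no choice, probability 1; weight (1/4)·1 = 1/4.
If it is under cup 3 (prior 1/4): the dealer opened cup 3, so this case is ruled out; weight (1/4)·0 = 0.
The weights sum to 1/2.
So P(the pea under cup 1 | the dealer opened cup 3) = (1/4) / (1/2) = 1/2.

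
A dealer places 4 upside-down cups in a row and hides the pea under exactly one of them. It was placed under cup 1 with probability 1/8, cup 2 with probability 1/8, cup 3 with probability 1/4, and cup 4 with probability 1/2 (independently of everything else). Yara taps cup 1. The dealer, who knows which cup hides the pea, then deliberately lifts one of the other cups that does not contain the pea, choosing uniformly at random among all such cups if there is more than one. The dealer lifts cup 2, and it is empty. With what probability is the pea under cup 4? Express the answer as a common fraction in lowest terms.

Condition on the true location of the pea.
If it is under cup 1 (prior 1/8): the dealer has 3 equally likely choices, so probability 1/3; weight (1/8)·(1/3) = 1/24.
If it is under cup 2 (prior 1/8): the dealer opened cup 2, so this case is ruled out; weight (1/8)·0 = 0.
If it is under cup 3 (prior 1/4): the dealer has 2 equally likely choices, so probability 1/2; weight (1/4)·(1/2) = 1/8.
If it is under cup 4 (prior 1/2): the dealer has 2 equally likely choices, so probability 1/2; weight (1/2)·(1/2) = 1/4.
The weights sum to 5/12.
So P(the pea under cup 4 | the dealer opened cup 2) = (1/4) / (5/12) = 3/5.

3/5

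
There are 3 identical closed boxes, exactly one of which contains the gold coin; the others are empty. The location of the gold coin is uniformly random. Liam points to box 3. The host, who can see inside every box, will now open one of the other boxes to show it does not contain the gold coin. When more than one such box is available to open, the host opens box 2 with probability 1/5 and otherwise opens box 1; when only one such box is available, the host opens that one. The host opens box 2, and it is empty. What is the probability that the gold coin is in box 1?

Condition on the true location of the gold coin.
If it is in box 1 (prior 1/3): only box 2 is available, probability 1; weight (1/3)·1 = 1/3.
If it is in box 2 (prior 1/3): the host opened box 2, so this case is ruled out; weight (1/3)·0 = 0.
If it is in box 3 (prior 1/3): box 2 is available, opened with probability 1/5; weight (1/3)·(1/5) = 1/15.
The weights sum to 2/5.
So P(the gold coin in box 1 | the host opened box 2) = (1/3) / (2/5) = 5/6.

5/6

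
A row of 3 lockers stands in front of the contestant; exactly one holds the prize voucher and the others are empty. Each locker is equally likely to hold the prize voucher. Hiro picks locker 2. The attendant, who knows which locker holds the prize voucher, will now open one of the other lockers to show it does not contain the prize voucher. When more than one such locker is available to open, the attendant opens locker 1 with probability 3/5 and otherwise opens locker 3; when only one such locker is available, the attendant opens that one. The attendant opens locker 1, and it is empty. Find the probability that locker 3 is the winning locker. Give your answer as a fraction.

5/8

Condition on the true location of the prize voucher.
If it is in locker 1 (prior 1/3): the attendant opened locker 1, so this case is ruled out; weight (1/3)·0 = 0.
If it is in locker 2 (prior 1/3): locker 1 is available, opened with probability 3/5; weight (1/3)·(3/5) = 1/5.
If it is in locker 3 (prior 1/3): only locker 1 is available, probability 1; weight (1/3)·1 = 1/3.
The weights sum to 8/15.
So P(the prize voucher in locker 3 | the attendant opened locker 1) = (1/3) / (8/15) = 5/8.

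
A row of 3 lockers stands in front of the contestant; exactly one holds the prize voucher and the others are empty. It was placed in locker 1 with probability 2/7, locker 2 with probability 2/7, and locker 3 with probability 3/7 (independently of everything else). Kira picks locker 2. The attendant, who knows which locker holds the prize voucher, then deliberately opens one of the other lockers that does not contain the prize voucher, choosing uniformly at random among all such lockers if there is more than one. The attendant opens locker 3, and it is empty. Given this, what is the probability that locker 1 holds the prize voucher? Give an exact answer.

Apply Bayes' rule, conditioning on where the prize voucher actually is.
If it is in locker 1 (prior 2/7): the attendant has no choice, probability 1; weight (2/7)·1 = 2/7.
If it is in locker 2 (prior 2/7): the attendant has 2 equally likely choices, so probability 1/2; weight (2/7)·(1/2) = 1/7.
If it is in locker 3 (prior 3/7): the attendant opened locker 3, so this case is ruled out; weight (3/7)·0 = 0.
The weights sum to 3/7.
So P(the prize voucher in locker 1 | the attendant opened locker 3) = (2/7) / (3/7) = 2/3.

2/3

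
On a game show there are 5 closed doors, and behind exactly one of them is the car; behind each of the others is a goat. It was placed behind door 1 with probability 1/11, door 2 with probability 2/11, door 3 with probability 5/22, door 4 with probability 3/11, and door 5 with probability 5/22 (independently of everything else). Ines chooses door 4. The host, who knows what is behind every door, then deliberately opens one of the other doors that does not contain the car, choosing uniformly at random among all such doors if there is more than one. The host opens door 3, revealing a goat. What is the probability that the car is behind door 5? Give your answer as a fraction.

Apply Bayes' rule, conditioning on where the car actually is.
If it is behind door 1 (prior 1/11): the host has 3 equally likely choices, so probability 1/3; weight (1/11)·(1/3) = 1/33.
If it is behind door 2 (prior 2/11): the host has 3 equally likely choices, so probability 1/3; weight (2/11)·(1/3) = 2/33.
If it is behind door 3 (prior 5/22): the host opened door 3, so this case is ruled out; weight (5/22)·0 = 0.
If it is behind door 4 (prior 3/11): the host has 4 equally likely choices, so probability 1/4; weight (3/11)·(1/4) = 3/44.
If it is behind door 5 (prior 5/22): the host has 3 equally likely choices, so probability 1/3; weight (5/22)·(1/3) = 5/66.
The weights sum to 31/132.
So P(the car behind door 5 | the host opened door 3) = (5/66) / (31/132) = 10/31.

10/31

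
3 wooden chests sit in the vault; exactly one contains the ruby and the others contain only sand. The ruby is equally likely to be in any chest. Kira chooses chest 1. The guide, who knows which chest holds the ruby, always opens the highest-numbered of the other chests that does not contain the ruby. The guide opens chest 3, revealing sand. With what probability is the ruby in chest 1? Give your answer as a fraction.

1/2

Apply Bayes' rule, conditioning on where the ruby actually is.
If it is in either of chests 1 and 2 (prior 1/3 each): chest 3 is the highest-numbered option available, probability 1; weight (1/3)·1 = 1/3 each.
If it is in chest 3 (prior 1/3): the guide opened chest 3, so this case is ruled out; weight (1/3)·0 = 0.
The weights sum to 2/3.
So P(the ruby in chest 1 | the guide opened chest 3) = (1/3) / (2/3) = 1/2.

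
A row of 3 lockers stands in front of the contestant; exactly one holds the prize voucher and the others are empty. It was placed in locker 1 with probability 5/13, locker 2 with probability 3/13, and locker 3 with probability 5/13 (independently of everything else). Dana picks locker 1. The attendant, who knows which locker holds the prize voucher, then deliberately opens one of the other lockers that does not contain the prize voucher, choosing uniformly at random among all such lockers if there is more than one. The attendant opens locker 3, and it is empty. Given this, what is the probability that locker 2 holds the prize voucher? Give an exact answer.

Apply Bayes' rule, conditioning on where the prize voucher actually is.
If it is in locker 1 (prior 5/13): the attendant has 2 equally likely choices, so probability 1/2; weight (5/13)·(1/2) = 5/26.
If it is in locker 2 (prior 3/13): the attendant has no choice, probability 1; weight (3/13)·1 = 3/13.
If it is in locker 3 (prior 5/13): the attendant opened locker 3, so this case is ruled out; weight (5/13)·0 = 0.
The weights sum to 11/26.
So P(the prize voucher in locker 2 | the attendant opened locker 3) = (3/13) / (11/26) = 6/11.

6/11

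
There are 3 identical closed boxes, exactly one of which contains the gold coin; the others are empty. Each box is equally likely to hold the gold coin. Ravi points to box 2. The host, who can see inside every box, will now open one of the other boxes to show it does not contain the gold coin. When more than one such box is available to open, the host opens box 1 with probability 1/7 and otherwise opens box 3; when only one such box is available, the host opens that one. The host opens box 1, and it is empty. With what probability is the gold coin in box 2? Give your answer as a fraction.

Condition on the true location of the gold coin.
If it is in box 1 (prior 1/3): the host opened box 1, so this case is ruled out; weight (1/3)·0 = 0.
If it is in box 2 (prior 1/3): box 1 is available, opened with probability 1/7; weight (1/3)·(1/7) = 1/21.
If it is in box 3 (prior 1/3): only box 1 is available, probability 1; weight (1/3)·1 = 1/3.
The weights sum to 8/21.
So P(the gold coin in box 2 | the host opened box 1) = (1/21) / (8/21) = 1/8.

1/8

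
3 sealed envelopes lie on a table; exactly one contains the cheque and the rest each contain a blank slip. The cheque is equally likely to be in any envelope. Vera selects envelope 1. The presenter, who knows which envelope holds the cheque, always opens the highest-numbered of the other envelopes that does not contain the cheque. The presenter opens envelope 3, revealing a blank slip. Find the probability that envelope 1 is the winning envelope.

1/2

Consider each possible location of the cheque in turn.
If it is in either of envelopes 1 and 2 (prior 1/3 each): envelope 3 is the highest-numbered option available, probability 1; weight (1/3)·1 = 1/3 each.
If it is in envelope 3 (prior 1/3): the presenter opened envelope 3, so this case is ruled out; weight (1/3)·0 = 0.
The weights sum to 2/3.
So P(the cheque in envelope 1 | the presenter opened envelope 3) = (1/3) / (2/3) = 1/2.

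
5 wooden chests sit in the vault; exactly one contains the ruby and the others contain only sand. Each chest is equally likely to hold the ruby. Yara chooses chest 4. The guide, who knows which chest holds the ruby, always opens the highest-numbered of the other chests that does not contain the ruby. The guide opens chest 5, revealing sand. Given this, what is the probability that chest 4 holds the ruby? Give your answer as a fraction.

Apply Bayes' rule, conditioning on where the ruby actually is.
If it is in any of chests 1, 2, 3, and 4 (prior 1/5 each): chest 5 is the highest-numbered option available, probability 1; weight (1/5)·1 = 1/5 each.
If it is in chest 5 (prior 1/5): the guide opened chest 5, so this case is ruled out; weight (1/5)·0 = 0.
The weights sum to 4/5.
So P(the ruby in chest 4 | the guide opened chest 5) = (1/5) / (4/5) = 1/4.

1/4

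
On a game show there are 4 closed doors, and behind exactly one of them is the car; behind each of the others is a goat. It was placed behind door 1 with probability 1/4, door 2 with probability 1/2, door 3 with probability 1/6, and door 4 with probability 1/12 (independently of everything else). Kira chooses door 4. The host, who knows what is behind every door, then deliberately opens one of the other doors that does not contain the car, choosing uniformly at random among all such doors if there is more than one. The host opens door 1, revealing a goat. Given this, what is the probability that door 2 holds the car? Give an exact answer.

9/13

Apply Bayes' rule, conditioning on where the car actually is.
If it is behind door 1 (prior 1/4): the host opened door 1, so this case is ruled out; weight (1/4)·0 = 0.
If it is behind door 2 (prior 1/2): the host has 2 equally likely choices, so probability 1/2; weight (1/2)·(1/2) = 1/4.
If it is behind door 3 (prior 1/6): the host has 2 equally likely choices, so probability 1/2; weight (1/6)·(1/2) = 1/12.
If it is behind door 4 (prior 1/12): the host has 3 equally likely choices, so probability 1/3; weight (1/12)·(1/3) = 1/36.
The weights sum to 13/36.
So P(the car behind door 2 | the host opened door 1) = (1/4) / (13/36) = 9/13.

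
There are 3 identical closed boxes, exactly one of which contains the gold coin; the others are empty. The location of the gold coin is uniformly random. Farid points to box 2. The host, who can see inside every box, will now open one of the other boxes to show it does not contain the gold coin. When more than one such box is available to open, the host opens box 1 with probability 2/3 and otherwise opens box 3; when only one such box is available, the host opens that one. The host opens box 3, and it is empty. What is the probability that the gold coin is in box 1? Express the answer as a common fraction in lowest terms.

3/4

Consider each possible location of the gold coin in turn.
If it is in box 1 (prior 1/3): only box 3 is available, probability 1; weight (1/3)·1 = 1/3.
If it is in box 2 (prior 1/3): box 1 is available but not opened, probability 1/3; weight (1/3)·(1/3) = 1/9.
If it is in box 3 (prior 1/3): the host opened box 3, so this case is ruled out; weight (1/3)·0 = 0.
The weights sum to 4/9.
So P(the gold coin in box 1 | the host opened box 3) = (1/3) / (4/9) = 3/4.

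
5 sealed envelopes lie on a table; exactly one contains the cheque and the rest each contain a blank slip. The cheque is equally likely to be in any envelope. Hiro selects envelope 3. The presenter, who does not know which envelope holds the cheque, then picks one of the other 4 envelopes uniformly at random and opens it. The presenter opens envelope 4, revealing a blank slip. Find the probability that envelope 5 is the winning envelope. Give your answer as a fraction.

1/4

Condition on the true location of the cheque.
If it is in any of envelopes 1, 2, 3, and 5 (prior 1/5 each): the presenter picks envelope 4 with probability 1/4 regardless, and it is not the prize; weight (1/5)·(1/4) = 1/20 each.
If it is in envelope 4 (prior 1/5): the presenter opened envelope 4, so this case is ruled out; weight (1/5)·0 = 0.
The weights sum to 1/5.
So P(the cheque in envelope 5 | the presenter opened envelope 4) = (1/20) / (1/5) = 1/4.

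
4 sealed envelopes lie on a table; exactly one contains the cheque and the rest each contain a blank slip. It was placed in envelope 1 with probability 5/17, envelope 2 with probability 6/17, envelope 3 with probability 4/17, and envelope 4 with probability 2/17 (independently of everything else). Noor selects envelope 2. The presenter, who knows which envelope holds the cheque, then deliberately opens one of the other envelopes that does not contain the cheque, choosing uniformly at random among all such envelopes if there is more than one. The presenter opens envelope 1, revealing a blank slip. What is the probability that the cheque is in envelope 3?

Consider each possible location of the cheque in turn.
If it is in envelope 1 (prior 5/17): the presenter opened envelope 1, so this case is ruled out; weight (5/17)·0 = 0.
If it is in envelope 2 (prior 6/17): the presenter has 3 equally likely choices, so probability 1/3; weight (6/17)·(1/3) = 2/17.
If it is in envelope 3 (prior 4/17): the presenter has 2 equally likely choices, so probability 1/2; weight (4/17)·(1/2) = 2/17.
If it is in envelope 4 (prior 2/17): the presenter has 2 equally likely choices, so probability 1/2; weight (2/17)·(1/2) = 1/17.
The weights sum to 5/17.
So P(the cheque in envelope 3 | the presenter opened envelope 1) = (2/17) / (5/17) = 2/5.

2/5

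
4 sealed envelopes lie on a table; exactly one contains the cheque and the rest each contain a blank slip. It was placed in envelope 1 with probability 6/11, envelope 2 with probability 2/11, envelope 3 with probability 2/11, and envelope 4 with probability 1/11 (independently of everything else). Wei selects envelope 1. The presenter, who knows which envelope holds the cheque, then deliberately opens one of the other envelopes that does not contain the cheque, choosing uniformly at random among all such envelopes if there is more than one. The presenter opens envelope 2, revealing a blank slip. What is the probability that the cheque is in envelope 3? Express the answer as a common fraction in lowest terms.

Condition on the true location of the cheque.
If it is in envelope 1 (prior 6/11): the presenter has 3 equally likely choices, so probability 1/3; weight (6/11)·(1/3) = 2/11.
If it is in envelope 2 (prior 2/11): the presenter opened envelope 2, so this case is ruled out; weight (2/11)·0 = 0.
If it is in envelope 3 (prior 2/11): the presenter has 2 equally likely choices, so probability 1/2; weight (2/11)·(1/2) = 1/11.
If it is in envelope 4 (prior 1/11): the presenter has 2 equally likely choices, so probability 1/2; weight (1/11)·(1/2) = 1/22.
The weights sum to 7/22.
So P(the cheque in envelope 3 | the presenter opened envelope 2) = (1/11) / (7/22) = 2/7.

2/7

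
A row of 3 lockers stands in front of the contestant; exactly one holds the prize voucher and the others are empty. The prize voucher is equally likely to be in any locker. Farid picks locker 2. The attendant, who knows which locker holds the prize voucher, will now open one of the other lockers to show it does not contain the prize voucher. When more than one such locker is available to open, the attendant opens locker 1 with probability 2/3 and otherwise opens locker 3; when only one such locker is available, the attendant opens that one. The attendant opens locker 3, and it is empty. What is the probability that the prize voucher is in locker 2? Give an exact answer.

1/4

Condition on the true location of the prize voucher.
If it is in locker 1 (prior 1/3): only locker 3 is available, probability 1; weight (1/3)·1 = 1/3.
If it is in locker 2 (prior 1/3): locker 1 is available but not opened, probability 1/3; weight (1/3)·(1/3) = 1/9.
If it is in locker 3 (prior 1/3): the attendant opened locker 3, so this case is ruled out; weight (1/3)·0 = 0.
The weights sum to 4/9.
So P(the prize voucher in locker 2 | the attendant opened locker 3) = (1/9) / (4/9) = 1/4.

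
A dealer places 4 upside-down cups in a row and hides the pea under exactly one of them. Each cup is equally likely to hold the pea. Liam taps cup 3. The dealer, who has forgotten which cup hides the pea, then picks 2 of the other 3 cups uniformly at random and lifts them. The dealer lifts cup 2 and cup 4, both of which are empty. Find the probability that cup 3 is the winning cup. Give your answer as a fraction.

Because the dealer chose which cups to lift without knowing where the pea is, the choice is independent of the prize location. Learning that none of the 2 opened cups holds the pea simply rules out those 2 locations and leaves the remaining 2 cups still equally likely by symmetry.
So P(the pea under cup 3) = 1/2.

1/2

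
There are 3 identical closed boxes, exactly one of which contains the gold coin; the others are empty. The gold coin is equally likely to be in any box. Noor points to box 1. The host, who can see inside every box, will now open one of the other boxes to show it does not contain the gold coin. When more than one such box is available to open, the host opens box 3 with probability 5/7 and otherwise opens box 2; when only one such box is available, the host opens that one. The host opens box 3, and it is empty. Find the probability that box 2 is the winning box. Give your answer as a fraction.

Condition on the true location of the gold coin.
If it is in box 1 (prior 1/3): box 3 is available, opened with probability 5/7; weight (1/3)·(5/7) = 5/21.
If it is in box 2 (prior 1/3): only box 3 is available, probability 1; weight (1/3)·1 = 1/3.
If it is in box 3 (prior 1/3): the host opened box 3, so this case is ruled out; weight (1/3)·0 = 0.
The weights sum to 4/7.
So P(the gold coin in box 2 | the host opened box 3) = (1/3) / (4/7) = 7/12.

7/12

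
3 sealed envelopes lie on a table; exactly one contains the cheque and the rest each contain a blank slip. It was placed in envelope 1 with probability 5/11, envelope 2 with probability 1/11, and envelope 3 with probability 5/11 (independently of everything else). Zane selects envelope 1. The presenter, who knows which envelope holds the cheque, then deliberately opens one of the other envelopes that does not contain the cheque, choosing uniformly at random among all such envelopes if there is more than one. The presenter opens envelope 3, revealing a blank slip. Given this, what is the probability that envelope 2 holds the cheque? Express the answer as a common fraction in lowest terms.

2/7

Consider each possible location of the cheque in turn.
If it is in envelope 1 (prior 5/11): the presenter has 2 equally likely choices, so probability 1/2; weight (5/11)·(1/2) = 5/22.
If it is in envelope 2 (prior 1/11): the presenter has no choice, probability 1; weight (1/11)·1 = 1/11.
If it is in envelope 3 (prior 5/11): the presenter opened envelope 3, so this case is ruled out; weight (5/11)·0 = 0.
The weights sum to 7/22.
So P(the cheque in envelope 2 | the presenter opened envelope 3) = (1/11) / (7/22) = 2/7.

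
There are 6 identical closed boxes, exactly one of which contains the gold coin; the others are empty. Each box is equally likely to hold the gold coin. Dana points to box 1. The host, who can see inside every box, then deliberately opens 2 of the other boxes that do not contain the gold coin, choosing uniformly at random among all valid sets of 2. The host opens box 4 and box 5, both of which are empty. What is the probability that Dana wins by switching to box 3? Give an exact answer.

5/18

Apply Bayes' rule, conditioning on where the gold coin actually is.
If it is in box 1 (prior 1/6): the host has 10 equally likely choices, so probability 1/10; weight (1/6)·(1/10) = 1/60.
If it is in any of boxes 2, 3, and 6 (prior 1/6 each): the host has 6 equally likely choices, so probability 1/6; weight (1/6)·(1/6) = 1/36 each.
If it is in either of boxes 4 and 5 (prior 1/6 each): that box was opened and seen not to hold the prize — ruled out; weight (1/6)·0 = 0 each.
The weights sum to 1/10.
So P(the gold coin in box 3 | the host opened box 4 and box 5) = (1/36) / (1/10) = 5/18.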